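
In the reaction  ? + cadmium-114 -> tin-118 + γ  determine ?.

Conserve mass number: A + 114 = 118 + 0, so A = 4.
Conserve atomic number: Z + 48 = 50 + 0, so Z = 2.
A = 4 and Z = 2 is helium-4 — an alpha particle.

alpha particle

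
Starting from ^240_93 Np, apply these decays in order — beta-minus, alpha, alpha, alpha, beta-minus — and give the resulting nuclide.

Start: (A, Z) = (240, 93).
After β⁻: (240, 94).
After α: (236, 92).
After α: (232, 90).
After α: (228, 88).
After β⁻: (228, 89).
Z = 89 is actinium.

Ac-228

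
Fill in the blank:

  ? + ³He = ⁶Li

triton

Conserve mass number: A + 3 = 6, so A = 3.
Conserve atomic number: Z + 2 = 3, so Z = 1.
A = 3 and Z = 1 is ³H — a triton.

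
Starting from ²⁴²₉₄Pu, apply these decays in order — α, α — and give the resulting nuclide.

Th-234

Start: (A, Z) = (242, 94).
After α: (238, 92).
After α: (234, 90).
Z = 90 is thorium.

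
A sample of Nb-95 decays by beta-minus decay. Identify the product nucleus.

Beta-minus decay: mass number changes by +0, atomic number by +1.
A: 95 = 95; Z: 41 + 1 = 42.
Z = 42 is molybdenum, so the daughter is Mo-95.

Mo-95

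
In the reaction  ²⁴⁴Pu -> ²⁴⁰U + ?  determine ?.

alpha particle

Conserve mass number: 244 = 240 + A, so A = 4.
Conserve atomic number: 94 = 92 + Z, so Z = 2.
A = 4 and Z = 2 is ⁴He — an alpha particle.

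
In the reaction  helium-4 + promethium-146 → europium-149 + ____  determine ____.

neutron

Conserve mass number: 4 + 146 = 149 + A, so A = 1.
Conserve atomic number: 2 + 61 = 63 + Z, so Z = 0.
A = 1 and Z = 0 is neutron — a neutron.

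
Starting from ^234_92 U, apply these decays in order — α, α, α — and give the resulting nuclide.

Start: (A, Z) = (234, 92).
After α: (230, 90).
After α: (226, 88).
After α: (222, 86).
Z = 86 is radon.

Rn-222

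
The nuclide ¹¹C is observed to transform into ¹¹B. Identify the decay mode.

beta-plus decay or electron capture

ΔA = 11 − 11 = 0; ΔZ = 5 − 6 = -1.
A is unchanged and Z drops by 1 — a proton has become a neutron (β⁺ emission or electron capture).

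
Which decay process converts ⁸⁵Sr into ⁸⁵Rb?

ΔA = 85 − 85 = 0; ΔZ = 37 − 38 = -1.
A is unchanged and Z drops by 1 — a proton has become a neutron (β⁺ emission or electron capture).

beta-plus decay or electron capture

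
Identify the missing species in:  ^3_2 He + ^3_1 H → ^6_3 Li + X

gamma ray

Conserve mass number: 3 + 3 = 6 + A, so A = 0.
Conserve atomic number: 2 + 1 = 3 + Z, so Z = 0.
A = 0 and Z = 0 is ^0_0 γ — a gamma ray.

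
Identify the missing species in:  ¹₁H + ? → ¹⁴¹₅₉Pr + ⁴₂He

Conserve mass number: 1 + A = 141 + 4, so A = 144.
Conserve atomic number: 1 + Z = 59 + 2, so Z = 60.
Z = 60 is neodymium, so the species is ¹⁴⁴₆₀Nd.

Nd-144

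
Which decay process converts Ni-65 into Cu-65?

beta-minus decay

ΔA = 65 − 65 = 0; ΔZ = 29 − 28 = +1.
A is unchanged and Z rises by 1 — a neutron has become a proton (β⁻ decay).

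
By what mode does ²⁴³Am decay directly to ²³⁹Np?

ΔA = 239 − 243 = -4; ΔZ = 93 − 95 = -2.
A drops by 4 and Z drops by 2 — the signature of alpha emission.

alpha decay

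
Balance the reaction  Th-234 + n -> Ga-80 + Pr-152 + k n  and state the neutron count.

3

Conserve mass number: 235 = 80 + 152 + k, so k = 235 − 232 = 3.
Check atomic number: 90 = 31 + 59 + 0 = 90. ✓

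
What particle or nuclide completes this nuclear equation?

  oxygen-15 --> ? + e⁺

N-15

Conserve mass number: 15 = A + 0, so A = 15.
Conserve atomic number: 8 = Z + 1, so Z = 7.
Z = 7 is nitrogen, so the species is nitrogen-15.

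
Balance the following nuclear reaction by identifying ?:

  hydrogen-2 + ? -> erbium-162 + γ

Conserve mass number: 2 + A = 162 + 0, so A = 160.
Conserve atomic number: 1 + Z = 68 + 0, so Z = 67.
Z = 67 is holmium, so the species is holmium-160.

Ho-160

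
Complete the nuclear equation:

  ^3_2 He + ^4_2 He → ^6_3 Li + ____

proton

Conserve mass number: 3 + 4 = 6 + A, so A = 1.
Conserve atomic number: 2 + 2 = 3 + Z, so Z = 1.
A = 1 and Z = 1 is ^1_1 H — a proton.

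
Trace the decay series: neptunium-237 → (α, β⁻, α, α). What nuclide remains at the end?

Ra-225

Start: (A, Z) = (237, 93).
After α: (233, 91).
After β⁻: (233, 92).
After α: (229, 90).
After α: (225, 88).
Z = 88 is radium.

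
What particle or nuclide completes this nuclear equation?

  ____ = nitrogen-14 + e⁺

O-14

Conserve mass number: A = 14 + 0, so A = 14.
Conserve atomic number: Z = 7 + 1, so Z = 8.
Z = 8 is oxygen, so the species is oxygen-14.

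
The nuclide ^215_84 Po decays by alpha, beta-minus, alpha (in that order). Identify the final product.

Tl-207

Start: (A, Z) = (215, 84).
After α: (211, 82).
After β⁻: (211, 83).
After α: (207, 81).
Z = 81 is thallium.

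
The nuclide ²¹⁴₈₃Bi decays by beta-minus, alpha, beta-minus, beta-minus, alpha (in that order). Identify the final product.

Start: (A, Z) = (214, 83).
After β⁻: (214, 84).
After α: (210, 82).
After β⁻: (210, 83).
After β⁻: (210, 84).
After α: (206, 82).
Z = 82 is lead.

Pb-206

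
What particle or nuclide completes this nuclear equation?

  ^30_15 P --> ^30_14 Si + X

positron

Conserve mass number: 30 = 30 + A, so A = 0.
Conserve atomic number: 15 = 14 + Z, so Z = 1.
A = 0 and Z = 1 is ^0_1 e — a positron.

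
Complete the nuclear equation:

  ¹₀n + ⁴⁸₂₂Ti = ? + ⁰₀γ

Conserve mass number: 1 + 48 = A + 0, so A = 49.
Conserve atomic number: 0 + 22 = Z + 0, so Z = 22.
Z = 22 is titanium, so the species is ⁴⁹₂₂Ti.

Ti-49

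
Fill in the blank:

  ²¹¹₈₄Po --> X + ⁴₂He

Pb-207

Conserve mass number: 211 = A + 4, so A = 207.
Conserve atomic number: 84 = Z + 2, so Z = 82.
Z = 82 is lead, so the species is ²⁰⁷₈₂Pb.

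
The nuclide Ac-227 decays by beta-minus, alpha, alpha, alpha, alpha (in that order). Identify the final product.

Pb-211

Start: (A, Z) = (227, 89).
After β⁻: (227, 90).
After α: (223, 88).
After α: (219, 86).
After α: (215, 84).
After α: (211, 82).
Z = 82 is lead.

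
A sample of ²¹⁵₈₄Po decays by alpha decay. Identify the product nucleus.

Alpha decay: mass number changes by -4, atomic number by -2.
A: 215 − 4 = 211; Z: 84 − 2 = 82.
Z = 82 is lead, so the daughter is ²¹¹₈₂Pb.

Pb-211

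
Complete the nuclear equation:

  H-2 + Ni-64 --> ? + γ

Conserve mass number: 2 + 64 = A + 0, so A = 66.
Conserve atomic number: 1 + 28 = Z + 0, so Z = 29.
Z = 29 is copper, so the species is Cu-66.

Cu-66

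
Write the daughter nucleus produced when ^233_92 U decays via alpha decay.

Alpha decay: mass number changes by -4, atomic number by -2.
A: 233 − 4 = 229; Z: 92 − 2 = 90.
Z = 90 is thorium, so the daughter is ^229_90 Th.

Th-229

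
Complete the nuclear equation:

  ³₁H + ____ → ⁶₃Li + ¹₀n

Conserve mass number: 3 + A = 6 + 1, so A = 4.
Conserve atomic number: 1 + Z = 3 + 0, so Z = 2.
A = 4 and Z = 2 is ⁴₂He — an alpha particle.

alpha particle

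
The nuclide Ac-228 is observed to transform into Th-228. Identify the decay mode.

beta-minus decay

ΔA = 228 − 228 = 0; ΔZ = 90 − 89 = +1.
A is unchanged and Z rises by 1 — a neutron has become a proton (β⁻ decay).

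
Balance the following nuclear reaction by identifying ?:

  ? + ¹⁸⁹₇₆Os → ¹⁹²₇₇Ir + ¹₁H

Conserve mass number: A + 189 = 192 + 1, so A = 4.
Conserve atomic number: Z + 76 = 77 + 1, so Z = 2.
A = 4 and Z = 2 is ⁴₂He — an alpha particle.

alpha particle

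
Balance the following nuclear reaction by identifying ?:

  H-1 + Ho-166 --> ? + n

Er-166

Conserve mass number: 1 + 166 = A + 1, so A = 166.
Conserve atomic number: 1 + 67 = Z + 0, so Z = 68.
Z = 68 is erbium, so the species is Er-166.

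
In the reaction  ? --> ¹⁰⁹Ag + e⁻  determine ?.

Conserve mass number: A = 109 + 0, so A = 109.
Conserve atomic number: Z = 47 − 1, so Z = 46.
Z = 46 is palladium, so the species is ¹⁰⁹Pd.

Pd-109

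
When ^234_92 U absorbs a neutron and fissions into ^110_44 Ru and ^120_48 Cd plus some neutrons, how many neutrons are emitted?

5

Conserve mass number: 235 = 110 + 120 + k, so k = 235 − 230 = 5.
Check atomic number: 92 = 44 + 48 + 0 = 92. ✓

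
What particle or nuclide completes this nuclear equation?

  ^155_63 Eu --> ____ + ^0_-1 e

Conserve mass number: 155 = A + 0, so A = 155.
Conserve atomic number: 63 = Z − 1, so Z = 64.
Z = 64 is gadolinium, so the species is ^155_64 Gd.

Gd-155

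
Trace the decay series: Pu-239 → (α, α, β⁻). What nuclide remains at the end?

Start: (A, Z) = (239, 94).
After α: (235, 92).
After α: (231, 90).
After β⁻: (231, 91).
Z = 91 is protactinium.

Pa-231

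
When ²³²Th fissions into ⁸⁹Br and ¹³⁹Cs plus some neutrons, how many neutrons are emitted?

Conserve mass number: 232 = 89 + 139 + k, so k = 232 − 228 = 4.
Check atomic number: 90 = 35 + 55 + 0 = 90. ✓

4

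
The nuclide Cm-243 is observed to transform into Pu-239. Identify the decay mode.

alpha decay

ΔA = 239 − 243 = -4; ΔZ = 94 − 96 = -2.
A drops by 4 and Z drops by 2 — the signature of alpha emission.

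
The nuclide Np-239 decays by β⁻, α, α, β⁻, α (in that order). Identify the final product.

Ac-227

Start: (A, Z) = (239, 93).
After β⁻: (239, 94).
After α: (235, 92).
After α: (231, 90).
After β⁻: (231, 91).
After α: (227, 89).
Z = 89 is actinium.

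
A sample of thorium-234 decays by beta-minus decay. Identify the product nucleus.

Beta-minus decay: mass number changes by +0, atomic number by +1.
A: 234 = 234; Z: 90 + 1 = 91.
Z = 91 is protactinium, so the daughter is protactinium-234.

Pa-234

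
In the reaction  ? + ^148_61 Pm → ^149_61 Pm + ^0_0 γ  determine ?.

Conserve mass number: A + 148 = 149 + 0, so A = 1.
Conserve atomic number: Z + 61 = 61 + 0, so Z = 0.
A = 1 and Z = 0 is ^1_0 n — a neutron.

neutron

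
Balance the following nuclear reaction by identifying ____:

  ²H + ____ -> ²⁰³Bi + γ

Pb-201

Conserve mass number: 2 + A = 203 + 0, so A = 201.
Conserve atomic number: 1 + Z = 83 + 0, so Z = 82.
Z = 82 is lead, so the species is ²⁰¹Pb.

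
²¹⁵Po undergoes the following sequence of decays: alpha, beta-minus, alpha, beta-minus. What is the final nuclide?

Pb-207

Start: (A, Z) = (215, 84).
After α: (211, 82).
After β⁻: (211, 83).
After α: (207, 81).
After β⁻: (207, 82).
Z = 82 is lead.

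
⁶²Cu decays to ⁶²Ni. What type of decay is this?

beta-plus decay or electron capture

ΔA = 62 − 62 = 0; ΔZ = 28 − 29 = -1.
A is unchanged and Z drops by 1 — a proton has become a neutron (β⁺ emission or electron capture).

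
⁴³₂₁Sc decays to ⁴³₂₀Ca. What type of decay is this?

beta-plus decay or electron capture

ΔA = 43 − 43 = 0; ΔZ = 20 − 21 = -1.
A is unchanged and Z drops by 1 — a proton has become a neutron (β⁺ emission or electron capture).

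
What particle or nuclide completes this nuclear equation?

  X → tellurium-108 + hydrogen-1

I-109

Conserve mass number: A = 108 + 1, so A = 109.
Conserve atomic number: Z = 52 + 1, so Z = 53.
Z = 53 is iodine, so the species is iodine-109.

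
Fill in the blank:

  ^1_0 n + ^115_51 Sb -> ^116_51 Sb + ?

gamma ray

Conserve mass number: 1 + 115 = 116 + A, so A = 0.
Conserve atomic number: 0 + 51 = 51 + Z, so Z = 0.
A = 0 and Z = 0 is ^0_0 γ — a gamma ray.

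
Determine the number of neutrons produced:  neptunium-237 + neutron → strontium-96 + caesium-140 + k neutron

2

Conserve mass number: 238 = 96 + 140 + k, so k = 238 − 236 = 2.
Check atomic number: 93 = 38 + 55 + 0 = 93. ✓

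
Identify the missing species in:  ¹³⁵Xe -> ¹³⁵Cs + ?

Conserve mass number: 135 = 135 + A, so A = 0.
Conserve atomic number: 54 = 55 + Z, so Z = -1.
A = 0 and Z = -1 is e⁻ — a beta-minus particle.

beta-minus particle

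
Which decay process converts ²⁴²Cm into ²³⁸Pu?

alpha decay

ΔA = 238 − 242 = -4; ΔZ = 94 − 96 = -2.
A drops by 4 and Z drops by 2 — the signature of alpha emission.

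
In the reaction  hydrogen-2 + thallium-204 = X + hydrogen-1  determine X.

Conserve mass number: 2 + 204 = A + 1, so A = 205.
Conserve atomic number: 1 + 81 = Z + 1, so Z = 81.
Z = 81 is thallium, so the species is thallium-205.

Tl-205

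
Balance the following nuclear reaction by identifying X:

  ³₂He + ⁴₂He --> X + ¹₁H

Li-6

Conserve mass number: 3 + 4 = A + 1, so A = 6.
Conserve atomic number: 2 + 2 = Z + 1, so Z = 3.
Z = 3 is lithium, so the species is ⁶₃Li.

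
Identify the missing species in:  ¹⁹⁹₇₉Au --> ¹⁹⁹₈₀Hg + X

Conserve mass number: 199 = 199 + A, so A = 0.
Conserve atomic number: 79 = 80 + Z, so Z = -1.
A = 0 and Z = -1 is ⁰₋₁e — a beta-minus particle.

beta-minus particle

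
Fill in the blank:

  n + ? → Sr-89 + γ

Conserve mass number: 1 + A = 89 + 0, so A = 88.
Conserve atomic number: 0 + Z = 38 + 0, so Z = 38.
Z = 38 is strontium, so the species is Sr-88.

Sr-88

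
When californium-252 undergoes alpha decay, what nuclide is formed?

Alpha decay: mass number changes by -4, atomic number by -2.
A: 252 − 4 = 248; Z: 98 − 2 = 96.
Z = 96 is curium, so the daughter is curium-248.

Cm-248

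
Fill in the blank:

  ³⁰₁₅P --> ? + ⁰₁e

Conserve mass number: 30 = A + 0, so A = 30.
Conserve atomic number: 15 = Z + 1, so Z = 14.
Z = 14 is silicon, so the species is ³⁰₁₄Si.

Si-30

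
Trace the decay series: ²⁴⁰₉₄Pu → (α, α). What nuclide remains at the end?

Start: (A, Z) = (240, 94).
After α: (236, 92).
After α: (232, 90).
Z = 90 is thorium.

Th-232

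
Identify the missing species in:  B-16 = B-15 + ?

neutron

Conserve mass number: 16 = 15 + A, so A = 1.
Conserve atomic number: 5 = 5 + Z, so Z = 0.
A = 1 and Z = 0 is n — a neutron.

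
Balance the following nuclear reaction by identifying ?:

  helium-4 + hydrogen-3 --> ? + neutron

Conserve mass number: 4 + 3 = A + 1, so A = 6.
Conserve atomic number: 2 + 1 = Z + 0, so Z = 3.
Z = 3 is lithium, so the species is lithium-6.

Li-6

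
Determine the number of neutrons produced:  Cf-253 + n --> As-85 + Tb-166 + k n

Conserve mass number: 254 = 85 + 166 + k, so k = 254 − 251 = 3.
Check atomic number: 98 = 33 + 65 + 0 = 98. ✓

3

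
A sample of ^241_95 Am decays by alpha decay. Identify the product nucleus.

Alpha decay: mass number changes by -4, atomic number by -2.
A: 241 − 4 = 237; Z: 95 − 2 = 93.
Z = 93 is neptunium, so the daughter is ^237_93 Np.

Np-237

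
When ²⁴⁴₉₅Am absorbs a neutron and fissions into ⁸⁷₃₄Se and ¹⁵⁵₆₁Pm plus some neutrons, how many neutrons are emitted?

3

Conserve mass number: 245 = 87 + 155 + k, so k = 245 − 242 = 3.
Check atomic number: 95 = 34 + 61 + 0 = 95. ✓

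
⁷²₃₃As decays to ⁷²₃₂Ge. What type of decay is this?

beta-plus decay or electron capture

ΔA = 72 − 72 = 0; ΔZ = 32 − 33 = -1.
A is unchanged and Z drops by 1 — a proton has become a neutron (β⁺ emission or electron capture).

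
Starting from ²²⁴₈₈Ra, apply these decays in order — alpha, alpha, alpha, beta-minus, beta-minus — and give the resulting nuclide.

Po-212

Start: (A, Z) = (224, 88).
After α: (220, 86).
After α: (216, 84).
After α: (212, 82).
After β⁻: (212, 83).
After β⁻: (212, 84).
Z = 84 is polonium.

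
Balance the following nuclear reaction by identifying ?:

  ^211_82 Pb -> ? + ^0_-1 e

Conserve mass number: 211 = A + 0, so A = 211.
Conserve atomic number: 82 = Z − 1, so Z = 83.
Z = 83 is bismuth, so the species is ^211_83 Bi.

Bi-211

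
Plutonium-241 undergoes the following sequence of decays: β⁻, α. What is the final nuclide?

Start: (A, Z) = (241, 94).
After β⁻: (241, 95).
After α: (237, 93).
Z = 93 is neptunium.

Np-237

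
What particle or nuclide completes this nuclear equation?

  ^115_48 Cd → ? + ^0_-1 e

In-115

Conserve mass number: 115 = A + 0, so A = 115.
Conserve atomic number: 48 = Z − 1, so Z = 49.
Z = 49 is indium, so the species is ^115_49 In.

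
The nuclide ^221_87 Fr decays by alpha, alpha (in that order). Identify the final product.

Bi-213

Start: (A, Z) = (221, 87).
After α: (217, 85).
After α: (213, 83).
Z = 83 is bismuth.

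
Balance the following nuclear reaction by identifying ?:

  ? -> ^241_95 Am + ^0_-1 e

Pu-241

Conserve mass number: A = 241 + 0, so A = 241.
Conserve atomic number: Z = 95 − 1, so Z = 94.
Z = 94 is plutonium, so the species is ^241_94 Pu.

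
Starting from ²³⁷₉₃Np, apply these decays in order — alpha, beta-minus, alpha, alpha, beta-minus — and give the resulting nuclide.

Ac-225

Start: (A, Z) = (237, 93).
After α: (233, 91).
After β⁻: (233, 92).
After α: (229, 90).
After α: (225, 88).
After β⁻: (225, 89).
Z = 89 is actinium.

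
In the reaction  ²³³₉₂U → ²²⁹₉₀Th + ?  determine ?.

alpha particle

Conserve mass number: 233 = 229 + A, so A = 4.
Conserve atomic number: 92 = 90 + Z, so Z = 2.
A = 4 and Z = 2 is ⁴₂He — an alpha particle.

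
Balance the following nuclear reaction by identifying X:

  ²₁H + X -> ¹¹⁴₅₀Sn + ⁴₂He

Sb-116

Conserve mass number: 2 + A = 114 + 4, so A = 116.
Conserve atomic number: 1 + Z = 50 + 2, so Z = 51.
Z = 51 is antimony, so the species is ¹¹⁶₅₁Sb.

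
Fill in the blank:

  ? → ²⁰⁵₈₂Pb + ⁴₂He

Conserve mass number: A = 205 + 4, so A = 209.
Conserve atomic number: Z = 82 + 2, so Z = 84.
Z = 84 is polonium, so the species is ²⁰⁹₈₄Po.

Po-209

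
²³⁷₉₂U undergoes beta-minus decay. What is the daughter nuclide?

Np-237

Beta-minus decay: mass number changes by +0, atomic number by +1.
A: 237 = 237; Z: 92 + 1 = 93.
Z = 93 is neptunium, so the daughter is ²³⁷₉₃Np.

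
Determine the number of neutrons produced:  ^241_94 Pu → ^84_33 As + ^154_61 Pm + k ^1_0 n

Conserve mass number: 241 = 84 + 154 + k, so k = 241 − 238 = 3.
Check atomic number: 94 = 33 + 61 + 0 = 94. ✓

3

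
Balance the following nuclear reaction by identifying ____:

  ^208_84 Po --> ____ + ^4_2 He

Conserve mass number: 208 = A + 4, so A = 204.
Conserve atomic number: 84 = Z + 2, so Z = 82.
Z = 82 is lead, so the species is ^204_82 Pb.

Pb-204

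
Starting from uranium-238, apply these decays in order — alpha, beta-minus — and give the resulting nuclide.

Start: (A, Z) = (238, 92).
After α: (234, 90).
After β⁻: (234, 91).
Z = 91 is protactinium.

Pa-234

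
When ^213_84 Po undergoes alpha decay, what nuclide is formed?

Alpha decay: mass number changes by -4, atomic number by -2.
A: 213 − 4 = 209; Z: 84 − 2 = 82.
Z = 82 is lead, so the daughter is ^209_82 Pb.

Pb-209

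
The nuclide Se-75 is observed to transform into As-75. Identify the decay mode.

ΔA = 75 − 75 = 0; ΔZ = 33 − 34 = -1.
A is unchanged and Z drops by 1 — a proton has become a neutron (β⁺ emission or electron capture).

beta-plus decay or electron capture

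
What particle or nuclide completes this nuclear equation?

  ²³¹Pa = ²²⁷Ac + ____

Conserve mass number: 231 = 227 + A, so A = 4.
Conserve atomic number: 91 = 89 + Z, so Z = 2.
A = 4 and Z = 2 is ⁴He — an alpha particle.

alpha particle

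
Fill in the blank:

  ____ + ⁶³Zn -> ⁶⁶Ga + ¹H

Conserve mass number: A + 63 = 66 + 1, so A = 4.
Conserve atomic number: Z + 30 = 31 + 1, so Z = 2.
A = 4 and Z = 2 is ⁴He — an alpha particle.

alpha particle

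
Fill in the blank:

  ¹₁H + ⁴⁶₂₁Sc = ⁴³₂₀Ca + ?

Conserve mass number: 1 + 46 = 43 + A, so A = 4.
Conserve atomic number: 1 + 21 = 20 + Z, so Z = 2.
A = 4 and Z = 2 is ⁴₂He — an alpha particle.

alpha particle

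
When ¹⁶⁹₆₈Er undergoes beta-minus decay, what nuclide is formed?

Beta-minus decay: mass number changes by +0, atomic number by +1.
A: 169 = 169; Z: 68 + 1 = 69.
Z = 69 is thulium, so the daughter is ¹⁶⁹₆₉Tm.

Tm-169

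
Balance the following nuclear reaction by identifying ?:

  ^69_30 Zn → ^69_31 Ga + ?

Conserve mass number: 69 = 69 + A, so A = 0.
Conserve atomic number: 30 = 31 + Z, so Z = -1.
A = 0 and Z = -1 is ^0_-1 e — a beta-minus particle.

beta-minus particle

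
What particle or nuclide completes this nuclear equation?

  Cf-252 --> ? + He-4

Cm-248

Conserve mass number: 252 = A + 4, so A = 248.
Conserve atomic number: 98 = Z + 2, so Z = 96.
Z = 96 is curium, so the species is Cm-248.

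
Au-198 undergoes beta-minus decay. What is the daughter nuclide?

Hg-198

Beta-minus decay: mass number changes by +0, atomic number by +1.
A: 198 = 198; Z: 79 + 1 = 80.
Z = 80 is mercury, so the daughter is Hg-198.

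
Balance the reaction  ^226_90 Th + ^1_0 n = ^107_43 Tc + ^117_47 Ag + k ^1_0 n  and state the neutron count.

3

Conserve mass number: 227 = 107 + 117 + k, so k = 227 − 224 = 3.
Check atomic number: 90 = 43 + 47 + 0 = 90. ✓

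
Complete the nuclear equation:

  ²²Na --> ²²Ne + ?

positron

Conserve mass number: 22 = 22 + A, so A = 0.
Conserve atomic number: 11 = 10 + Z, so Z = 1.
A = 0 and Z = 1 is e⁺ — a positron.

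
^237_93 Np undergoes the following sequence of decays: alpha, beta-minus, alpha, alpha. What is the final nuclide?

Start: (A, Z) = (237, 93).
After α: (233, 91).
After β⁻: (233, 92).
After α: (229, 90).
After α: (225, 88).
Z = 88 is radium.

Ra-225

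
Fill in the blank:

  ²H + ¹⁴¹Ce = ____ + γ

Pr-143

Conserve mass number: 2 + 141 = A + 0, so A = 143.
Conserve atomic number: 1 + 58 = Z + 0, so Z = 59.
Z = 59 is praseodymium, so the species is ¹⁴³Pr.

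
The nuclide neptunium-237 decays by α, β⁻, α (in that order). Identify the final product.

Start: (A, Z) = (237, 93).
After α: (233, 91).
After β⁻: (233, 92).
After α: (229, 90).
Z = 90 is thorium.

Th-229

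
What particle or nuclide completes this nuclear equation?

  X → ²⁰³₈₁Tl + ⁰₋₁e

Hg-203

Conserve mass number: A = 203 + 0, so A = 203.
Conserve atomic number: Z = 81 − 1, so Z = 80.
Z = 80 is mercury, so the species is ²⁰³₈₀Hg.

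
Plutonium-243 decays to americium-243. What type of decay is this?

beta-minus decay

ΔA = 243 − 243 = 0; ΔZ = 95 − 94 = +1.
A is unchanged and Z rises by 1 — a neutron has become a proton (β⁻ decay).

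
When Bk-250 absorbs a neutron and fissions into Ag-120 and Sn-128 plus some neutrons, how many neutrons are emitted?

3

Conserve mass number: 251 = 120 + 128 + k, so k = 251 − 248 = 3.
Check atomic number: 97 = 47 + 50 + 0 = 97. ✓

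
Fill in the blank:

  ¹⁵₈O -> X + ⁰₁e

N-15

Conserve mass number: 15 = A + 0, so A = 15.
Conserve atomic number: 8 = Z + 1, so Z = 7.
Z = 7 is nitrogen, so the species is ¹⁵₇N.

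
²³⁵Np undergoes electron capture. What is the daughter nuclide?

Electron capture: mass number changes by +0, atomic number by -1.
A: 235 = 235; Z: 93 − 1 = 92.
Z = 92 is uranium, so the daughter is ²³⁵U.

U-235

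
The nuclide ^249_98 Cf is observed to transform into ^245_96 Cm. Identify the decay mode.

ΔA = 245 − 249 = -4; ΔZ = 96 − 98 = -2.
A drops by 4 and Z drops by 2 — the signature of alpha emission.

alpha decay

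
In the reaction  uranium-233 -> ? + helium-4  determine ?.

Conserve mass number: 233 = A + 4, so A = 229.
Conserve atomic number: 92 = Z + 2, so Z = 90.
Z = 90 is thorium, so the species is thorium-229.

Th-229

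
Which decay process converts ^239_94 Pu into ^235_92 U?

alpha decay

ΔA = 235 − 239 = -4; ΔZ = 92 − 94 = -2.
A drops by 4 and Z drops by 2 — the signature of alpha emission.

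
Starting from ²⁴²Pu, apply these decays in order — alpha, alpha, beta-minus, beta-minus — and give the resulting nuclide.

Start: (A, Z) = (242, 94).
After α: (238, 92).
After α: (234, 90).
After β⁻: (234, 91).
After β⁻: (234, 92).
Z = 92 is uranium.

U-234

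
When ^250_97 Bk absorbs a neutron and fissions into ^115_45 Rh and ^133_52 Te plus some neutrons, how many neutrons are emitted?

3

Conserve mass number: 251 = 115 + 133 + k, so k = 251 − 248 = 3.
Check atomic number: 97 = 45 + 52 + 0 = 97. ✓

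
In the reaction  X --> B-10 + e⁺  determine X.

C-10

Conserve mass number: A = 10 + 0, so A = 10.
Conserve atomic number: Z = 5 + 1, so Z = 6.
Z = 6 is carbon, so the species is C-10.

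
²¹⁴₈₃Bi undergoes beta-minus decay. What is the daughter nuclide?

Beta-minus decay: mass number changes by +0, atomic number by +1.
A: 214 = 214; Z: 83 + 1 = 84.
Z = 84 is polonium, so the daughter is ²¹⁴₈₄Po.

Po-214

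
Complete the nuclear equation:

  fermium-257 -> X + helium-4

Conserve mass number: 257 = A + 4, so A = 253.
Conserve atomic number: 100 = Z + 2, so Z = 98.
Z = 98 is californium, so the species is californium-253.

Cf-253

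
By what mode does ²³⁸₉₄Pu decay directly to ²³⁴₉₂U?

alpha decay

ΔA = 234 − 238 = -4; ΔZ = 92 − 94 = -2.
A drops by 4 and Z drops by 2 — the signature of alpha emission.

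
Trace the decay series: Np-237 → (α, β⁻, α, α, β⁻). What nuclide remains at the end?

Start: (A, Z) = (237, 93).
After α: (233, 91).
After β⁻: (233, 92).
After α: (229, 90).
After α: (225, 88).
After β⁻: (225, 89).
Z = 89 is actinium.

Ac-225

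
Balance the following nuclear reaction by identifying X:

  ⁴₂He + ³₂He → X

Conserve mass number: 4 + 3 = A, so A = 7.
Conserve atomic number: 2 + 2 = Z, so Z = 4.
Z = 4 is beryllium, so the species is ⁷₄Be.

Be-7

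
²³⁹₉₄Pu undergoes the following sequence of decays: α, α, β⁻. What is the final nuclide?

Pa-231

Start: (A, Z) = (239, 94).
After α: (235, 92).
After α: (231, 90).
After β⁻: (231, 91).
Z = 91 is protactinium.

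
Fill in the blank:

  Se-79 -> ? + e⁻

Conserve mass number: 79 = A + 0, so A = 79.
Conserve atomic number: 34 = Z − 1, so Z = 35.
Z = 35 is bromine, so the species is Br-79.

Br-79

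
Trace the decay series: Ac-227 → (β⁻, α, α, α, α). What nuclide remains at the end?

Pb-211

Start: (A, Z) = (227, 89).
After β⁻: (227, 90).
After α: (223, 88).
After α: (219, 86).
After α: (215, 84).
After α: (211, 82).
Z = 82 is lead.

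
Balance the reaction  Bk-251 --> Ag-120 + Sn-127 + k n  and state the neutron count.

4

Conserve mass number: 251 = 120 + 127 + k, so k = 251 − 247 = 4.
Check atomic number: 97 = 47 + 50 + 0 = 97. ✓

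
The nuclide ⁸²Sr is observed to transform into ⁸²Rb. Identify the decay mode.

beta-plus decay or electron capture

ΔA = 82 − 82 = 0; ΔZ = 37 − 38 = -1.
A is unchanged and Z drops by 1 — a proton has become a neutron (β⁺ emission or electron capture).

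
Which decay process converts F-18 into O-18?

beta-plus decay or electron capture

ΔA = 18 − 18 = 0; ΔZ = 8 − 9 = -1.
A is unchanged and Z drops by 1 — a proton has become a neutron (β⁺ emission or electron capture).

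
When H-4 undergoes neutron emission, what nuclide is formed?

H-3

Neutron emission: mass number changes by -1, atomic number by +0.
A: 4 − 1 = 3; Z: 1 = 1.
Z = 1 is hydrogen, so the daughter is H-3.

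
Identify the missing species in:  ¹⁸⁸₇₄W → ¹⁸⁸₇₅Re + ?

beta-minus particle

Conserve mass number: 188 = 188 + A, so A = 0.
Conserve atomic number: 74 = 75 + Z, so Z = -1.
A = 0 and Z = -1 is ⁰₋₁e — a beta-minus particle.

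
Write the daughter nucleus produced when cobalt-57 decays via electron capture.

Electron capture: mass number changes by +0, atomic number by -1.
A: 57 = 57; Z: 27 − 1 = 26.
Z = 26 is iron, so the daughter is iron-57.

Fe-57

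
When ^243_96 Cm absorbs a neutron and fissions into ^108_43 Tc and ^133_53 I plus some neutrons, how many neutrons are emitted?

Conserve mass number: 244 = 108 + 133 + k, so k = 244 − 241 = 3.
Check atomic number: 96 = 43 + 53 + 0 = 96. ✓

3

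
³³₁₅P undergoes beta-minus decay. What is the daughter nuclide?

S-33

Beta-minus decay: mass number changes by +0, atomic number by +1.
A: 33 = 33; Z: 15 + 1 = 16.
Z = 16 is sulfur, so the daughter is ³³₁₆S.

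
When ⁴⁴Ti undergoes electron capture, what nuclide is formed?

Sc-44

Electron capture: mass number changes by +0, atomic number by -1.
A: 44 = 44; Z: 22 − 1 = 21.
Z = 21 is scandium, so the daughter is ⁴⁴Sc.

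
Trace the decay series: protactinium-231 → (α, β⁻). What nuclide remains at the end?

Start: (A, Z) = (231, 91).
After α: (227, 89).
After β⁻: (227, 90).
Z = 90 is thorium.

Th-227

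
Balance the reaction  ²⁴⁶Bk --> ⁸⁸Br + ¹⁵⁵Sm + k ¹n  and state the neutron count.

Conserve mass number: 246 = 88 + 155 + k, so k = 246 − 243 = 3.
Check atomic number: 97 = 35 + 62 + 0 = 97. ✓

3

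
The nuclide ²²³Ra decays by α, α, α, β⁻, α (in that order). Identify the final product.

Start: (A, Z) = (223, 88).
After α: (219, 86).
After α: (215, 84).
After α: (211, 82).
After β⁻: (211, 83).
After α: (207, 81).
Z = 81 is thallium.

Tl-207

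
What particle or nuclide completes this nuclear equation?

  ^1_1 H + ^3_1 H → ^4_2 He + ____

Conserve mass number: 1 + 3 = 4 + A, so A = 0.
Conserve atomic number: 1 + 1 = 2 + Z, so Z = 0.
A = 0 and Z = 0 is ^0_0 γ — a gamma ray.

gamma ray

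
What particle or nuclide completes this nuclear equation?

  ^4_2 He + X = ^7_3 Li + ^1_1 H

alpha particle

Conserve mass number: 4 + A = 7 + 1, so A = 4.
Conserve atomic number: 2 + Z = 3 + 1, so Z = 2.
A = 4 and Z = 2 is ^4_2 He — an alpha particle.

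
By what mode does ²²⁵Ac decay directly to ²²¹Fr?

alpha decay

ΔA = 221 − 225 = -4; ΔZ = 87 − 89 = -2.
A drops by 4 and Z drops by 2 — the signature of alpha emission.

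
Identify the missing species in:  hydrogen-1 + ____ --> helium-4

Conserve mass number: 1 + A = 4, so A = 3.
Conserve atomic number: 1 + Z = 2, so Z = 1.
A = 3 and Z = 1 is hydrogen-3 — a triton.

triton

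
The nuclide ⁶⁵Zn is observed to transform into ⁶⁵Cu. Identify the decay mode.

ΔA = 65 − 65 = 0; ΔZ = 29 − 30 = -1.
A is unchanged and Z drops by 1 — a proton has become a neutron (β⁺ emission or electron capture).

beta-plus decay or electron capture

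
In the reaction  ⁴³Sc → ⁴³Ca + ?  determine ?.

Conserve mass number: 43 = 43 + A, so A = 0.
Conserve atomic number: 21 = 20 + Z, so Z = 1.
A = 0 and Z = 1 is e⁺ — a positron.

positron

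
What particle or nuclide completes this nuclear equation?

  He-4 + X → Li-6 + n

Conserve mass number: 4 + A = 6 + 1, so A = 3.
Conserve atomic number: 2 + Z = 3 + 0, so Z = 1.
A = 3 and Z = 1 is H-3 — a triton.

triton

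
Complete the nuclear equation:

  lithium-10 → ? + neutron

Li-9

Conserve mass number: 10 = A + 1, so A = 9.
Conserve atomic number: 3 = Z + 0, so Z = 3.
Z = 3 is lithium, so the species is lithium-9.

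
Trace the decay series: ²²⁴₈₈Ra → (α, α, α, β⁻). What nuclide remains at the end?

Start: (A, Z) = (224, 88).
After α: (220, 86).
After α: (216, 84).
After α: (212, 82).
After β⁻: (212, 83).
Z = 83 is bismuth.

Bi-212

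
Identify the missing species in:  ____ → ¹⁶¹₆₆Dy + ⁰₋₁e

Conserve mass number: A = 161 + 0, so A = 161.
Conserve atomic number: Z = 66 − 1, so Z = 65.
Z = 65 is terbium, so the species is ¹⁶¹₆₅Tb.

Tb-161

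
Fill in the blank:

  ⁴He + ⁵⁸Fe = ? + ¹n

Ni-61

Conserve mass number: 4 + 58 = A + 1, so A = 61.
Conserve atomic number: 2 + 26 = Z + 0, so Z = 28.
Z = 28 is nickel, so the species is ⁶¹Ni.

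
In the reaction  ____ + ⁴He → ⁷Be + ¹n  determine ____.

alpha particle

Conserve mass number: A + 4 = 7 + 1, so A = 4.
Conserve atomic number: Z + 2 = 4 + 0, so Z = 2.
A = 4 and Z = 2 is ⁴He — an alpha particle.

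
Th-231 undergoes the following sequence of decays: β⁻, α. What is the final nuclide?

Start: (A, Z) = (231, 90).
After β⁻: (231, 91).
After α: (227, 89).
Z = 89 is actinium.

Ac-227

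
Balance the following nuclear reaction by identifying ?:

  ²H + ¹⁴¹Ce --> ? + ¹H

Ce-142

Conserve mass number: 2 + 141 = A + 1, so A = 142.
Conserve atomic number: 1 + 58 = Z + 1, so Z = 58.
Z = 58 is cerium, so the species is ¹⁴²Ce.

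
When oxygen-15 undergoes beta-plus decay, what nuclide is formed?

N-15

Beta-plus decay: mass number changes by +0, atomic number by -1.
A: 15 = 15; Z: 8 − 1 = 7.
Z = 7 is nitrogen, so the daughter is nitrogen-15.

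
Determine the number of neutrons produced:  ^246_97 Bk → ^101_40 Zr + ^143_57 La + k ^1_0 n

Conserve mass number: 246 = 101 + 143 + k, so k = 246 − 244 = 2.
Check atomic number: 97 = 40 + 57 + 0 = 97. ✓

2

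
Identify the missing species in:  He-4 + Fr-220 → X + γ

Conserve mass number: 4 + 220 = A + 0, so A = 224.
Conserve atomic number: 2 + 87 = Z + 0, so Z = 89.
Z = 89 is actinium, so the species is Ac-224.

Ac-224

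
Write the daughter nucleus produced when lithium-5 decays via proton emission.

He-4

Proton emission: mass number changes by -1, atomic number by -1.
A: 5 − 1 = 4; Z: 3 − 1 = 2.
Z = 2 is helium, so the daughter is helium-4.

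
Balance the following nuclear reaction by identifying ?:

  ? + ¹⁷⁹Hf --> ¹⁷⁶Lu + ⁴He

proton

Conserve mass number: A + 179 = 176 + 4, so A = 1.
Conserve atomic number: Z + 72 = 71 + 2, so Z = 1.
A = 1 and Z = 1 is ¹H — a proton.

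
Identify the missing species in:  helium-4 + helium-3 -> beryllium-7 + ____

gamma ray

Conserve mass number: 4 + 3 = 7 + A, so A = 0.
Conserve atomic number: 2 + 2 = 4 + Z, so Z = 0.
A = 0 and Z = 0 is γ — a gamma ray.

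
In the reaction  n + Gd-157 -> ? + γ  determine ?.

Conserve mass number: 1 + 157 = A + 0, so A = 158.
Conserve atomic number: 0 + 64 = Z + 0, so Z = 64.
Z = 64 is gadolinium, so the species is Gd-158.

Gd-158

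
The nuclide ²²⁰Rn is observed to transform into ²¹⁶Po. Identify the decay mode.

ΔA = 216 − 220 = -4; ΔZ = 84 − 86 = -2.
A drops by 4 and Z drops by 2 — the signature of alpha emission.

alpha decay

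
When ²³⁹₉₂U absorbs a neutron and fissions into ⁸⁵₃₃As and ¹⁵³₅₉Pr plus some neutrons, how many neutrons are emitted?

Conserve mass number: 240 = 85 + 153 + k, so k = 240 − 238 = 2.
Check atomic number: 92 = 33 + 59 + 0 = 92. ✓

2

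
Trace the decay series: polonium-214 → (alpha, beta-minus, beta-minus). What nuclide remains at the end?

Po-210

Start: (A, Z) = (214, 84).
After α: (210, 82).
After β⁻: (210, 83).
After β⁻: (210, 84).
Z = 84 is polonium.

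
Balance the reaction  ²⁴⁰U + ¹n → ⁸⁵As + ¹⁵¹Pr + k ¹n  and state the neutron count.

Conserve mass number: 241 = 85 + 151 + k, so k = 241 − 236 = 5.
Check atomic number: 92 = 33 + 59 + 0 = 92. ✓

5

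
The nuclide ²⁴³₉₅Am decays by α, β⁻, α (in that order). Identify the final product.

U-235

Start: (A, Z) = (243, 95).
After α: (239, 93).
After β⁻: (239, 94).
After α: (235, 92).
Z = 92 is uranium.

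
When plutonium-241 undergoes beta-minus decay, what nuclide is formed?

Am-241

Beta-minus decay: mass number changes by +0, atomic number by +1.
A: 241 = 241; Z: 94 + 1 = 95.
Z = 95 is americium, so the daughter is americium-241.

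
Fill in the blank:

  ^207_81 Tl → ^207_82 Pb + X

Conserve mass number: 207 = 207 + A, so A = 0.
Conserve atomic number: 81 = 82 + Z, so Z = -1.
A = 0 and Z = -1 is ^0_-1 e — a beta-minus particle.

beta-minus particle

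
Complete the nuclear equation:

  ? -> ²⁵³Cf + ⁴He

Fm-257

Conserve mass number: A = 253 + 4, so A = 257.
Conserve atomic number: Z = 98 + 2, so Z = 100.
Z = 100 is fermium, so the species is ²⁵⁷Fm.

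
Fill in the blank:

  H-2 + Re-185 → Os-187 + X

gamma ray

Conserve mass number: 2 + 185 = 187 + A, so A = 0.
Conserve atomic number: 1 + 75 = 76 + Z, so Z = 0.
A = 0 and Z = 0 is γ — a gamma ray.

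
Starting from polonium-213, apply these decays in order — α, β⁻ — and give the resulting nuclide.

Start: (A, Z) = (213, 84).
After α: (209, 82).
After β⁻: (209, 83).
Z = 83 is bismuth.

Bi-209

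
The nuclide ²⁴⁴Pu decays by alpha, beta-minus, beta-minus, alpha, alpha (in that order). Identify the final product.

Start: (A, Z) = (244, 94).
After α: (240, 92).
After β⁻: (240, 93).
After β⁻: (240, 94).
After α: (236, 92).
After α: (232, 90).
Z = 90 is thorium.

Th-232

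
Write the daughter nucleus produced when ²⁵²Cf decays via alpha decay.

Cm-248

Alpha decay: mass number changes by -4, atomic number by -2.
A: 252 − 4 = 248; Z: 98 − 2 = 96.
Z = 96 is curium, so the daughter is ²⁴⁸Cm.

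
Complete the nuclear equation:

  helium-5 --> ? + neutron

He-4

Conserve mass number: 5 = A + 1, so A = 4.
Conserve atomic number: 2 = Z + 0, so Z = 2.
A = 4 and Z = 2 is helium-4 — an alpha particle.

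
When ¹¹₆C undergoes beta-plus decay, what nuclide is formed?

B-11

Beta-plus decay: mass number changes by +0, atomic number by -1.
A: 11 = 11; Z: 6 − 1 = 5.
Z = 5 is boron, so the daughter is ¹¹₅B.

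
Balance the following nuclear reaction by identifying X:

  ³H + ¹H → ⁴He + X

gamma ray

Conserve mass number: 3 + 1 = 4 + A, so A = 0.
Conserve atomic number: 1 + 1 = 2 + Z, so Z = 0.
A = 0 and Z = 0 is γ — a gamma ray.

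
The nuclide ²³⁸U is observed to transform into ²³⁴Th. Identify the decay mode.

ΔA = 234 − 238 = -4; ΔZ = 90 − 92 = -2.
A drops by 4 and Z drops by 2 — the signature of alpha emission.

alpha decay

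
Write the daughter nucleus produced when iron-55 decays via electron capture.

Electron capture: mass number changes by +0, atomic number by -1.
A: 55 = 55; Z: 26 − 1 = 25.
Z = 25 is manganese, so the daughter is manganese-55.

Mn-55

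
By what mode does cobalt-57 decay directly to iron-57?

ΔA = 57 − 57 = 0; ΔZ = 26 − 27 = -1.
A is unchanged and Z drops by 1 — a proton has become a neutron (β⁺ emission or electron capture).

beta-plus decay or electron capture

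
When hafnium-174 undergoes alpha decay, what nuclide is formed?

Yb-170

Alpha decay: mass number changes by -4, atomic number by -2.
A: 174 − 4 = 170; Z: 72 − 2 = 70.
Z = 70 is ytterbium, so the daughter is ytterbium-170.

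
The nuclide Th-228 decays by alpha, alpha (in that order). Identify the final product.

Rn-220

Start: (A, Z) = (228, 90).
After α: (224, 88).
After α: (220, 86).
Z = 86 is radon.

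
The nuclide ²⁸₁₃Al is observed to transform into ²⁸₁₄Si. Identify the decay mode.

ΔA = 28 − 28 = 0; ΔZ = 14 − 13 = +1.
A is unchanged and Z rises by 1 — a neutron has become a proton (β⁻ decay).

beta-minus decay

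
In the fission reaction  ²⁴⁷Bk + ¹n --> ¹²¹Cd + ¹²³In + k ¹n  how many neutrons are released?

4

Conserve mass number: 248 = 121 + 123 + k, so k = 248 − 244 = 4.
Check atomic number: 97 = 48 + 49 + 0 = 97. ✓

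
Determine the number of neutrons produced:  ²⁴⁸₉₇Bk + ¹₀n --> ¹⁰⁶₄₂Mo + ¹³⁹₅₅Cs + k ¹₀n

Conserve mass number: 249 = 106 + 139 + k, so k = 249 − 245 = 4.
Check atomic number: 97 = 42 + 55 + 0 = 97. ✓

4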